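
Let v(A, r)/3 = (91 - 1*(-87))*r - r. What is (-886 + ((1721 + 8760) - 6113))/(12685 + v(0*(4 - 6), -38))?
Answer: -3482/7493 ≈ -0.46470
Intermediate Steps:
v(A, r) = 531*r (v(A, r) = 3*((91 - 1*(-87))*r - r) = 3*((91 + 87)*r - r) = 3*(178*r - r) = 3*(177*r) = 531*r)
(-886 + ((1721 + 8760) - 6113))/(12685 + v(0*(4 - 6), -38)) = (-886 + ((1721 + 8760) - 6113))/(12685 + 531*(-38)) = (-886 + (10481 - 6113))/(12685 - 20178) = (-886 + 4368)/(-7493) = 3482*(-1/7493) = -3482/7493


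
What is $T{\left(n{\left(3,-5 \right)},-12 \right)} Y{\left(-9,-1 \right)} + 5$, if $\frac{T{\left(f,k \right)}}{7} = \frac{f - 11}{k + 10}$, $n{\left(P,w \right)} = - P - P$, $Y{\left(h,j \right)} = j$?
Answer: $- \frac{109}{2} \approx -54.5$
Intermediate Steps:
$n{\left(P,w \right)} = - 2 P$
$T{\left(f,k \right)} = \frac{7 \left(-11 + f\right)}{10 + k}$ ($T{\left(f,k \right)} = 7 \frac{f - 11}{k + 10} = 7 \frac{-11 + f}{10 + k} = \frac{7 \left(-11 + f\right)}{10 + k}$)
$T{\left(n{\left(3,-5 \right)},-12 \right)} Y{\left(-9,-1 \right)} + 5 = \frac{7 \left(-11 - 6\right)}{10 - 12} \left(-1\right) + 5 = \frac{7 \left(-11 - 6\right)}{-2} \left(-1\right) + 5 = 7 \left(- \frac{1}{2}\right) \left(-17\right) \left(-1\right) + 5 = \frac{119}{2} \left(-1\right) + 5 = - \frac{119}{2} + 5 = - \frac{109}{2}$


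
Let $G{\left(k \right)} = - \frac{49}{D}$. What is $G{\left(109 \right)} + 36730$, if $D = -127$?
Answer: $\frac{4664759}{127} \approx 36730.0$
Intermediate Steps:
$G{\left(k \right)} = \frac{49}{127}$ ($G{\left(k \right)} = - \frac{49}{-127} = \left(-49\right) \left(- \frac{1}{127}\right) = \frac{49}{127}$)
$G{\left(109 \right)} + 36730 = \frac{49}{127} + 36730 = \frac{4664759}{127}$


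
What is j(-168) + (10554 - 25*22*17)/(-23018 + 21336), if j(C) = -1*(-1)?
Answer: 239/841 ≈ 0.28419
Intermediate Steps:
j(C) = 1
j(-168) + (10554 - 25*22*17)/(-23018 + 21336) = 1 + (10554 - 25*22*17)/(-23018 + 21336) = 1 + (10554 - 550*17)/(-1682) = 1 + (10554 - 9350)*(-1/1682) = 1 + 1204*(-1/1682) = 1 - 602/841 = 239/841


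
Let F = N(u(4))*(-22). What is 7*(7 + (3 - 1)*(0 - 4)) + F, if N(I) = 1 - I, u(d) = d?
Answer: 59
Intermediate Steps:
F = 66 (F = (1 - 1*4)*(-22) = (1 - 4)*(-22) = -3*(-22) = 66)
7*(7 + (3 - 1)*(0 - 4)) + F = 7*(7 + (3 - 1)*(0 - 4)) + 66 = 7*(7 + 2*(-4)) + 66 = 7*(7 - 8) + 66 = 7*(-1) + 66 = -7 + 66 = 59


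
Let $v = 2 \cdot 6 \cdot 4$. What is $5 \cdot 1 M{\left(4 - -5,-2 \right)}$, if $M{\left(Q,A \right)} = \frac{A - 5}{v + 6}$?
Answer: $- \frac{35}{54} \approx -0.64815$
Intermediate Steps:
$v = 48$ ($v = 12 \cdot 4 = 48$)
$M{\left(Q,A \right)} = - \frac{5}{54} + \frac{A}{54}$ ($M{\left(Q,A \right)} = \frac{A - 5}{48 + 6} = \frac{-5 + A}{54} = \left(-5 + A\right) \frac{1}{54} = - \frac{5}{54} + \frac{A}{54}$)
$5 \cdot 1 M{\left(4 - -5,-2 \right)} = 5 \cdot 1 \left(- \frac{5}{54} + \frac{1}{54} \left(-2\right)\right) = 5 \left(- \frac{5}{54} - \frac{1}{27}\right) = 5 \left(- \frac{7}{54}\right) = - \frac{35}{54}$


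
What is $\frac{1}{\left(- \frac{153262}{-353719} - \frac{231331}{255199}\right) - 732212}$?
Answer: $- \frac{90268735081}{66095893764990023} \approx -1.3657 \cdot 10^{-6}$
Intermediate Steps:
$\frac{1}{\left(- \frac{153262}{-353719} - \frac{231331}{255199}\right) - 732212} = \frac{1}{\left(\left(-153262\right) \left(- \frac{1}{353719}\right) - \frac{231331}{255199}\right) - 732212} = \frac{1}{\left(\frac{153262}{353719} - \frac{231331}{255199}\right) - 732212} = \frac{1}{- \frac{42713860851}{90268735081} - 732212} = \frac{1}{- \frac{66095893764990023}{90268735081}} = - \frac{90268735081}{66095893764990023}$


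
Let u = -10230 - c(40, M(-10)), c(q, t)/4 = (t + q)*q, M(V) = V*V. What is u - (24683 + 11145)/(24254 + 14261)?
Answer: -1256780278/38515 ≈ -32631.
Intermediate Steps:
M(V) = V²
c(q, t) = 4*q*(q + t) (c(q, t) = 4*((t + q)*q) = 4*((q + t)*q) = 4*(q*(q + t)) = 4*q*(q + t))
u = -32630 (u = -10230 - 4*40*(40 + (-10)²) = -10230 - 4*40*(40 + 100) = -10230 - 4*40*140 = -10230 - 1*22400 = -10230 - 22400 = -32630)
u - (24683 + 11145)/(24254 + 14261) = -32630 - (24683 + 11145)/(24254 + 14261) = -32630 - 35828/38515 = -1256780278/38515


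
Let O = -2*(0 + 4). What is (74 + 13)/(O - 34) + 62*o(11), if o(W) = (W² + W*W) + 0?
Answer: 210027/14 ≈ 15002.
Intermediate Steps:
o(W) = 2*W² (o(W) = (W² + W²) + 0 = 2*W² + 0 = 2*W²)
O = -8 (O = -2*4 = -8)
(74 + 13)/(O - 34) + 62*o(11) = (74 + 13)/(-8 - 34) + 62*(2*11²) = 87/(-42) + 62*(2*121) = 87*(-1/42) + 62*242 = -29/14 + 15004 = 210027/14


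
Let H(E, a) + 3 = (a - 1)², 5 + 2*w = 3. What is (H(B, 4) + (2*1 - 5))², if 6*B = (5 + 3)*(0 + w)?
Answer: 9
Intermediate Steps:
w = -1 (w = -5/2 + (½)*3 = -5/2 + 3/2 = -1)
B = -4/3 (B = ((5 + 3)*(0 - 1))/6 = (8*(-1))/6 = (⅙)*(-8) = -4/3 ≈ -1.3333)
H(E, a) = -3 + (-1 + a)² (H(E, a) = -3 + (a - 1)² = -3 + (-1 + a)²)
(H(B, 4) + (2*1 - 5))² = ((-3 + (-1 + 4)²) + (2*1 - 5))² = ((-3 + 3²) + (2 - 5))² = ((-3 + 9) - 3)² = (6 - 3)² = 3² = 9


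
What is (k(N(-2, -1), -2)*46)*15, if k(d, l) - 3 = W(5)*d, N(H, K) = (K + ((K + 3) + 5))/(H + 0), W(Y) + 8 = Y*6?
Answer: -43470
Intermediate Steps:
W(Y) = -8 + 6*Y (W(Y) = -8 + Y*6 = -8 + 6*Y)
N(H, K) = (8 + 2*K)/H (N(H, K) = (K + ((3 + K) + 5))/H = (K + (8 + K))/H = (8 + 2*K)/H)
k(d, l) = 3 + 22*d (k(d, l) = 3 + (-8 + 6*5)*d = 3 + (-8 + 30)*d = 3 + 22*d)
(k(N(-2, -1), -2)*46)*15 = ((3 + 22*(2*(4 - 1)/(-2)))*46)*15 = ((3 + 22*(2*(-½)*3))*46)*15 = ((3 + 22*(-3))*46)*15 = ((3 - 66)*46)*15 = -63*46*15 = -2898*15 = -43470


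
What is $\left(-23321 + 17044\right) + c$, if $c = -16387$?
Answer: $-22664$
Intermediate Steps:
$\left(-23321 + 17044\right) + c = \left(-23321 + 17044\right) - 16387 = -6277 - 16387 = -22664$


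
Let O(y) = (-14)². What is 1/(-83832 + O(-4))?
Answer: -1/83636 ≈ -1.1957e-5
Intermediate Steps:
O(y) = 196
1/(-83832 + O(-4)) = 1/(-83832 + 196) = 1/(-83636) = -1/83636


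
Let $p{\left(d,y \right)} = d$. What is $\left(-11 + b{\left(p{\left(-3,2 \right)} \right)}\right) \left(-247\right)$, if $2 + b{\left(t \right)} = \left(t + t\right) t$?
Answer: $-1235$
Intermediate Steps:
$b{\left(t \right)} = -2 + 2 t^{2}$ ($b{\left(t \right)} = -2 + \left(t + t\right) t = -2 + 2 t t = -2 + 2 t^{2}$)
$\left(-11 + b{\left(p{\left(-3,2 \right)} \right)}\right) \left(-247\right) = \left(-11 - \left(2 - 2 \left(-3\right)^{2}\right)\right) \left(-247\right) = \left(-11 + \left(-2 + 2 \cdot 9\right)\right) \left(-247\right) = \left(-11 + \left(-2 + 18\right)\right) \left(-247\right) = \left(-11 + 16\right) \left(-247\right) = 5 \left(-247\right) = -1235$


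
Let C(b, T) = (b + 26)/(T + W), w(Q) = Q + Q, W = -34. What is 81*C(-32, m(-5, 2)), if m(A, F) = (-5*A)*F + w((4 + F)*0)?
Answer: -243/8 ≈ -30.375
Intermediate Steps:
w(Q) = 2*Q
m(A, F) = -5*A*F (m(A, F) = (-5*A)*F + 2*((4 + F)*0) = -5*A*F + 2*0 = -5*A*F + 0 = -5*A*F)
C(b, T) = (26 + b)/(-34 + T) (C(b, T) = (b + 26)/(T - 34) = (26 + b)/(-34 + T))
81*C(-32, m(-5, 2)) = 81*((26 - 32)/(-34 - 5*(-5)*2)) = 81*(-6/(-34 + 50)) = 81*(-6/16) = 81*((1/16)*(-6)) = 81*(-3/8) = -243/8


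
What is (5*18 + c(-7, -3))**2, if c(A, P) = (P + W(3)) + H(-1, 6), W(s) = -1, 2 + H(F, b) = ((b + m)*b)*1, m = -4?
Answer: 9216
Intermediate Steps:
H(F, b) = -2 + b*(-4 + b) (H(F, b) = -2 + ((b - 4)*b)*1 = -2 + ((-4 + b)*b)*1 = -2 + (b*(-4 + b))*1 = -2 + b*(-4 + b))
c(A, P) = 9 + P (c(A, P) = (P - 1) + (-2 + 6**2 - 4*6) = (-1 + P) + (-2 + 36 - 24) = (-1 + P) + 10 = 9 + P)
(5*18 + c(-7, -3))**2 = (5*18 + (9 - 3))**2 = (90 + 6)**2 = 96**2 = 9216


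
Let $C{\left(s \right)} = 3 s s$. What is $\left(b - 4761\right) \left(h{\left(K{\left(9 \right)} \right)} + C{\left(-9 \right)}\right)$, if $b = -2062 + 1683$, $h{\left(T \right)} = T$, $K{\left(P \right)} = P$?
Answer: $-1295280$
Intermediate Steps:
$C{\left(s \right)} = 3 s^{2}$
$b = -379$
$\left(b - 4761\right) \left(h{\left(K{\left(9 \right)} \right)} + C{\left(-9 \right)}\right) = \left(-379 - 4761\right) \left(9 + 3 \left(-9\right)^{2}\right) = - 5140 \left(9 + 3 \cdot 81\right) = - 5140 \left(9 + 243\right) = \left(-5140\right) 252 = -1295280$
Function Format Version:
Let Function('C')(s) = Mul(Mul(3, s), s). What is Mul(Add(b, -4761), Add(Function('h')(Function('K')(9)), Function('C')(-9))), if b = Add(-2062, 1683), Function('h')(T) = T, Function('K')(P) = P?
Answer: -1295280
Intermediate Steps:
Function('C')(s) = Mul(3, Pow(s, 2))
b = -379
Mul(Add(b, -4761), Add(Function('h')(Function('K')(9)), Function('C')(-9))) = Mul(Add(-379, -4761), Add(9, Mul(3, Pow(-9, 2)))) = Mul(-5140, Add(9, Mul(3, 81))) = Mul(-5140, Add(9, 243)) = Mul(-5140, 252) = -1295280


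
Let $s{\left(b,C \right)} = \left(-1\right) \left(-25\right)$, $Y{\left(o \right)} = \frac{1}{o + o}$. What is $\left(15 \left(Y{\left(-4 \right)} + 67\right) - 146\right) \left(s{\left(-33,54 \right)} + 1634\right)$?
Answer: $\frac{11375763}{8} \approx 1.422 \cdot 10^{6}$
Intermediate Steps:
$Y{\left(o \right)} = \frac{1}{2 o}$
$s{\left(b,C \right)} = 25$
$\left(15 \left(Y{\left(-4 \right)} + 67\right) - 146\right) \left(s{\left(-33,54 \right)} + 1634\right) = \left(15 \left(\frac{1}{2 \left(-4\right)} + 67\right) - 146\right) \left(25 + 1634\right) = \left(15 \left(\frac{1}{2} \left(- \frac{1}{4}\right) + 67\right) - 146\right) 1659 = \left(15 \left(- \frac{1}{8} + 67\right) - 146\right) 1659 = \left(15 \cdot \frac{535}{8} - 146\right) 1659 = \left(\frac{8025}{8} - 146\right) 1659 = \frac{6857}{8} \cdot 1659 = \frac{11375763}{8}$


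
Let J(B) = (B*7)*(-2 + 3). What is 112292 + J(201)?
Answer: 113699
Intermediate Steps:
J(B) = 7*B (J(B) = (7*B)*1 = 7*B)
112292 + J(201) = 112292 + 7*201 = 112292 + 1407 = 113699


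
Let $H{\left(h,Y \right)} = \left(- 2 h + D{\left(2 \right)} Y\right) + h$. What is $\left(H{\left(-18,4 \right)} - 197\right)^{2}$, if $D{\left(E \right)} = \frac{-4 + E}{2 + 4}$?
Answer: $\frac{292681}{9} \approx 32520.0$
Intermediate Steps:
$D{\left(E \right)} = - \frac{2}{3} + \frac{E}{6}$ ($D{\left(E \right)} = \frac{-4 + E}{6} = \left(-4 + E\right) \frac{1}{6} = - \frac{2}{3} + \frac{E}{6}$)
$H{\left(h,Y \right)} = - h - \frac{Y}{3}$ ($H{\left(h,Y \right)} = \left(- 2 h + \left(- \frac{2}{3} + \frac{1}{6} \cdot 2\right) Y\right) + h = \left(- 2 h + \left(- \frac{2}{3} + \frac{1}{3}\right) Y\right) + h = \left(- 2 h - \frac{Y}{3}\right) + h = - h - \frac{Y}{3}$)
$\left(H{\left(-18,4 \right)} - 197\right)^{2} = \left(\left(\left(-1\right) \left(-18\right) - \frac{4}{3}\right) - 197\right)^{2} = \left(\left(18 - \frac{4}{3}\right) - 197\right)^{2} = \left(\frac{50}{3} - 197\right)^{2} = \left(- \frac{541}{3}\right)^{2} = \frac{292681}{9}$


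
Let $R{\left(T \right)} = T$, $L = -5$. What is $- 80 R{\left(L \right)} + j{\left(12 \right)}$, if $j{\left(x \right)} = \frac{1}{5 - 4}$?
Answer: $401$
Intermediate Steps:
$j{\left(x \right)} = 1$ ($j{\left(x \right)} = 1^{-1} = 1$)
$- 80 R{\left(L \right)} + j{\left(12 \right)} = \left(-80\right) \left(-5\right) + 1 = 400 + 1 = 401$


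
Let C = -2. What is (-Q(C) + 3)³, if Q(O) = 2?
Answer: 1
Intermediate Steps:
(-Q(C) + 3)³ = (-1*2 + 3)³ = (-2 + 3)³ = 1³ = 1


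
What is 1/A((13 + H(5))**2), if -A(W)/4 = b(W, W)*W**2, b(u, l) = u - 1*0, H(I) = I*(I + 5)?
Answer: -1/250094008836 ≈ -3.9985e-12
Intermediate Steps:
H(I) = I*(5 + I)
b(u, l) = u (b(u, l) = u + 0 = u)
A(W) = -4*W**3 (A(W) = -4*W*W**2 = -4*W**3)
1/A((13 + H(5))**2) = 1/(-4*(13 + 5*(5 + 5))**6) = 1/(-4*(13 + 5*10)**6) = 1/(-4*(13 + 50)**6) = 1/(-4*(63**2)**3) = 1/(-4*3969**3) = 1/(-4*62523502209) = 1/(-250094008836) = -1/250094008836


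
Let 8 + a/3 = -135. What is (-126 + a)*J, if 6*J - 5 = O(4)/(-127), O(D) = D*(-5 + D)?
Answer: -118215/254 ≈ -465.41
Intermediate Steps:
a = -429 (a = -24 + 3*(-135) = -24 - 405 = -429)
J = 213/254 (J = ⅚ + ((4*(-5 + 4))/(-127))/6 = ⅚ + ((4*(-1))*(-1/127))/6 = ⅚ + (-4*(-1/127))/6 = ⅚ + (⅙)*(4/127) = ⅚ + 2/381 = 213/254 ≈ 0.83858)
(-126 + a)*J = (-126 - 429)*(213/254) = -555*213/254 = -118215/254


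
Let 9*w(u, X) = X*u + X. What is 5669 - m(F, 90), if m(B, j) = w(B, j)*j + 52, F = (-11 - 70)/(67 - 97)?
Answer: 2287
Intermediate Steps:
w(u, X) = X/9 + X*u/9 (w(u, X) = (X*u + X)/9 = (X + X*u)/9 = X/9 + X*u/9)
F = 27/10 (F = -81/(-30) = -81*(-1/30) = 27/10 ≈ 2.7000)
m(B, j) = 52 + j²*(1 + B)/9 (m(B, j) = (j*(1 + B)/9)*j + 52 = j²*(1 + B)/9 + 52 = 52 + j²*(1 + B)/9)
5669 - m(F, 90) = 5669 - (52 + (⅑)*90²*(1 + 27/10)) = 5669 - (52 + (⅑)*8100*(37/10)) = 5669 - (52 + 3330) = 5669 - 1*3382 = 5669 - 3382 = 2287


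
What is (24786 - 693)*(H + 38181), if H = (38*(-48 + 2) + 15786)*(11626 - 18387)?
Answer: -2285768852541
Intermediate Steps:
H = -94910918 (H = (38*(-46) + 15786)*(-6761) = (-1748 + 15786)*(-6761) = 14038*(-6761) = -94910918)
(24786 - 693)*(H + 38181) = (24786 - 693)*(-94910918 + 38181) = 24093*(-94872737) = -2285768852541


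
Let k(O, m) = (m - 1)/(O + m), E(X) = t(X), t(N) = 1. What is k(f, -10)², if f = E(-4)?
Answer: 121/81 ≈ 1.4938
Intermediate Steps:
E(X) = 1
f = 1
k(O, m) = (-1 + m)/(O + m)
k(f, -10)² = ((-1 - 10)/(1 - 10))² = (-11/(-9))² = (-⅑*(-11))² = (11/9)² = 121/81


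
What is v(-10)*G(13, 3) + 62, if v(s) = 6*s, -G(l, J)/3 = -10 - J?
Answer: -2278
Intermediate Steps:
G(l, J) = 30 + 3*J (G(l, J) = -3*(-10 - J) = 30 + 3*J)
v(-10)*G(13, 3) + 62 = (6*(-10))*(30 + 3*3) + 62 = -60*(30 + 9) + 62 = -60*39 + 62 = -2340 + 62 = -2278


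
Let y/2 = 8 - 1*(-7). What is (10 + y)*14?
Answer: 560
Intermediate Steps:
y = 30 (y = 2*(8 - 1*(-7)) = 2*(8 + 7) = 2*15 = 30)
(10 + y)*14 = (10 + 30)*14 = 40*14 = 560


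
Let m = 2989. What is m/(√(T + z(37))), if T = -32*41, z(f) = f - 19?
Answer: -2989*I*√1294/1294 ≈ -83.092*I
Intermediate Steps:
z(f) = -19 + f
T = -1312
m/(√(T + z(37))) = 2989/(√(-1312 + (-19 + 37))) = 2989/(√(-1312 + 18)) = 2989/(√(-1294)) = 2989/((I*√1294)) = 2989*(-I*√1294/1294) = -2989*I*√1294/1294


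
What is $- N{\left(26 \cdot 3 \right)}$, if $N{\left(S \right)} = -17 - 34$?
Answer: $51$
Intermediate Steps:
$N{\left(S \right)} = -51$ ($N{\left(S \right)} = -17 - 34 = -51$)
$- N{\left(26 \cdot 3 \right)} = \left(-1\right) \left(-51\right) = 51$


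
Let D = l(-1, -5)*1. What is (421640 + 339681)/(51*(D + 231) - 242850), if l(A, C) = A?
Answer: -761321/231120 ≈ -3.2941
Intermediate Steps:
D = -1 (D = -1*1 = -1)
(421640 + 339681)/(51*(D + 231) - 242850) = (421640 + 339681)/(51*(-1 + 231) - 242850) = 761321/(51*230 - 242850) = 761321/(11730 - 242850) = 761321/(-231120) = 761321*(-1/231120) = -761321/231120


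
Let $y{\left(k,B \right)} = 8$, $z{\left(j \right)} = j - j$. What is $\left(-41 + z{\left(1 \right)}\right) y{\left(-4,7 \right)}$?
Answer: $-328$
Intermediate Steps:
$z{\left(j \right)} = 0$
$\left(-41 + z{\left(1 \right)}\right) y{\left(-4,7 \right)} = \left(-41 + 0\right) 8 = \left(-41\right) 8 = -328$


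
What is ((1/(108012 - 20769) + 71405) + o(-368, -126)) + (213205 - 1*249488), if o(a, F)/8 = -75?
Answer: 3011802847/87243 ≈ 34522.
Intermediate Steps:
o(a, F) = -600 (o(a, F) = 8*(-75) = -600)
((1/(108012 - 20769) + 71405) + o(-368, -126)) + (213205 - 1*249488) = ((1/(108012 - 20769) + 71405) - 600) + (213205 - 1*249488) = ((1/87243 + 71405) - 600) + (213205 - 249488) = ((1/87243 + 71405) - 600) - 36283 = (6229586416/87243 - 600) - 36283 = 6177240616/87243 - 36283 = 3011802847/87243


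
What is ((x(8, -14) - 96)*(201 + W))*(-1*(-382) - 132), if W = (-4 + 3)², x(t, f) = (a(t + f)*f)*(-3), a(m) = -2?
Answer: -9090000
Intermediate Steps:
x(t, f) = 6*f (x(t, f) = -2*f*(-3) = 6*f)
W = 1 (W = (-1)² = 1)
((x(8, -14) - 96)*(201 + W))*(-1*(-382) - 132) = ((6*(-14) - 96)*(201 + 1))*(-1*(-382) - 132) = ((-84 - 96)*202)*(382 - 132) = -180*202*250 = -36360*250 = -9090000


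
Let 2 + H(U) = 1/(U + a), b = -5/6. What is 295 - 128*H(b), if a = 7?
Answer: 19619/37 ≈ 530.24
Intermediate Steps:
b = -⅚ (b = -5/6 = -5*⅙ = -⅚ ≈ -0.83333)
H(U) = -2 + 1/(7 + U) (H(U) = -2 + 1/(U + 7) = -2 + 1/(7 + U))
295 - 128*H(b) = 295 - 128*(-13 - 2*(-⅚))/(7 - ⅚) = 295 - 128*(-13 + 5/3)/37/6 = 295 - 768*(-34)/(37*3) = 295 - 128*(-68/37) = 295 + 8704/37 = 19619/37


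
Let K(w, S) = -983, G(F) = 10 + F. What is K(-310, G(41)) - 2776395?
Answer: -2777378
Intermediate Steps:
K(-310, G(41)) - 2776395 = -983 - 2776395 = -2777378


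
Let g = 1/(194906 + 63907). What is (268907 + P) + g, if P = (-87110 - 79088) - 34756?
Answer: 17587119790/258813 ≈ 67953.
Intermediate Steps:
P = -200954 (P = -166198 - 34756 = -200954)
g = 1/258813 ≈ 3.8638e-6
(268907 + P) + g = (268907 - 200954) + 1/258813 = 67953 + 1/258813 = 17587119790/258813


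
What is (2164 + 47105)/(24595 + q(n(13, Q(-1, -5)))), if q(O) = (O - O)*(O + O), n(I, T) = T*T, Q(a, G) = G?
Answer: 49269/24595 ≈ 2.0032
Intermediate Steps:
n(I, T) = T**2
q(O) = 0 (q(O) = 0*(2*O) = 0)
(2164 + 47105)/(24595 + q(n(13, Q(-1, -5)))) = (2164 + 47105)/(24595 + 0) = 49269/24595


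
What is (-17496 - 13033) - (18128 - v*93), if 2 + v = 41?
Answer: -45030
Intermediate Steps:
v = 39 (v = -2 + 41 = 39)
(-17496 - 13033) - (18128 - v*93) = (-17496 - 13033) - (18128 - 39*93) = -30529 - (18128 - 1*3627) = -30529 - (18128 - 3627) = -30529 - 1*14501 = -30529 - 14501 = -45030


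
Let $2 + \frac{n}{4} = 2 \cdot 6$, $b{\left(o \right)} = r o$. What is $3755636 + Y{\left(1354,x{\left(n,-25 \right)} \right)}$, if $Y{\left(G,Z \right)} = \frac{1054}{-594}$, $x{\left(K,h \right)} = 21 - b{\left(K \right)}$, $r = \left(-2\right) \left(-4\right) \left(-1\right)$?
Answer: $\frac{1115423365}{297} \approx 3.7556 \cdot 10^{6}$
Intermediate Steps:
$r = -8$ ($r = 8 \left(-1\right) = -8$)
$b{\left(o \right)} = - 8 o$
$n = 40$ ($n = -8 + 4 \cdot 2 \cdot 6 = -8 + 4 \cdot 12 = -8 + 48 = 40$)
$x{\left(K,h \right)} = 21 + 8 K$ ($x{\left(K,h \right)} = 21 - - 8 K = 21 + 8 K$)
$Y{\left(G,Z \right)} = - \frac{527}{297}$ ($Y{\left(G,Z \right)} = 1054 \left(- \frac{1}{594}\right) = - \frac{527}{297}$)
$3755636 + Y{\left(1354,x{\left(n,-25 \right)} \right)} = 3755636 - \frac{527}{297} = \frac{1115423365}{297}$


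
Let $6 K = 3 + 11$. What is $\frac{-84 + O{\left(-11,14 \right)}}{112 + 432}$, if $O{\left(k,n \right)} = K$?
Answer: $- \frac{245}{1632} \approx -0.15012$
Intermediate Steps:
$K = \frac{7}{3}$ ($K = \frac{3 + 11}{6} = \frac{1}{6} \cdot 14 = \frac{7}{3} \approx 2.3333$)
$O{\left(k,n \right)} = \frac{7}{3}$
$\frac{-84 + O{\left(-11,14 \right)}}{112 + 432} = \frac{-84 + \frac{7}{3}}{112 + 432} = - \frac{245}{3 \cdot 544} = \left(- \frac{245}{3}\right) \frac{1}{544} = - \frac{245}{1632}$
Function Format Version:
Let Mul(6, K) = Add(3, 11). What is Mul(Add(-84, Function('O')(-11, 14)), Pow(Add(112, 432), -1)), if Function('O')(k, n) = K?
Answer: Rational(-245, 1632) ≈ -0.15012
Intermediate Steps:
K = Rational(7, 3) (K = Mul(Rational(1, 6), Add(3, 11)) = Mul(Rational(1, 6), 14) = Rational(7, 3) ≈ 2.3333)
Function('O')(k, n) = Rational(7, 3)
Mul(Add(-84, Function('O')(-11, 14)), Pow(Add(112, 432), -1)) = Mul(Add(-84, Rational(7, 3)), Pow(Add(112, 432), -1)) = Mul(Rational(-245, 3), Pow(544, -1)) = Mul(Rational(-245, 3), Rational(1, 544)) = Rational(-245, 1632)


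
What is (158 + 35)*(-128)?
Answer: -24704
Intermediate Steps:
(158 + 35)*(-128) = 193*(-128) = -24704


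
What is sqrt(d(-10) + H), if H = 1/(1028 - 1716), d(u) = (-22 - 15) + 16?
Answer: I*sqrt(621307)/172 ≈ 4.5827*I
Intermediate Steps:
d(u) = -21 (d(u) = -37 + 16 = -21)
H = -1/688 (H = 1/(-688) = -1/688 ≈ -0.0014535)
sqrt(d(-10) + H) = sqrt(-21 - 1/688) = sqrt(-14449/688) = I*sqrt(621307)/172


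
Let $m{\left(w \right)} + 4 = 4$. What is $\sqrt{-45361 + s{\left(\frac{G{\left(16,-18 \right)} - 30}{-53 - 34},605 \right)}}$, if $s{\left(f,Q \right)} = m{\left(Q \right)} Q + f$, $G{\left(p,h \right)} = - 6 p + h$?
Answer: $\frac{i \sqrt{38147209}}{29} \approx 212.98 i$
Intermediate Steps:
$m{\left(w \right)} = 0$ ($m{\left(w \right)} = -4 + 4 = 0$)
$G{\left(p,h \right)} = h - 6 p$
$s{\left(f,Q \right)} = f$ ($s{\left(f,Q \right)} = 0 Q + f = 0 + f = f$)
$\sqrt{-45361 + s{\left(\frac{G{\left(16,-18 \right)} - 30}{-53 - 34},605 \right)}} = \sqrt{-45361 + \frac{\left(-18 - 96\right) - 30}{-53 - 34}} = \sqrt{-45361 + \frac{\left(-18 - 96\right) - 30}{-87}} = \sqrt{-45361 + \left(-114 - 30\right) \left(- \frac{1}{87}\right)} = \sqrt{-45361 - - \frac{48}{29}} = \sqrt{-45361 + \frac{48}{29}} = \sqrt{- \frac{1315421}{29}} = \frac{i \sqrt{38147209}}{29}$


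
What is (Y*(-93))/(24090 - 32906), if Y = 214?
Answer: 9951/4408 ≈ 2.2575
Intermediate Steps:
(Y*(-93))/(24090 - 32906) = (214*(-93))/(24090 - 32906) = -19902/(-8816) = -19902*(-1/8816) = 9951/4408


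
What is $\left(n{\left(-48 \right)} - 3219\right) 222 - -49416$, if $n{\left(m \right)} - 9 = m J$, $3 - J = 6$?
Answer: $-631236$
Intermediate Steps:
$J = -3$ ($J = 3 - 6 = -3$)
$n{\left(m \right)} = 9 - 3 m$ ($n{\left(m \right)} = 9 + m \left(-3\right) = 9 - 3 m$)
$\left(n{\left(-48 \right)} - 3219\right) 222 - -49416 = \left(\left(9 - -144\right) - 3219\right) 222 - -49416 = \left(\left(9 + 144\right) - 3219\right) 222 + 49416 = \left(153 - 3219\right) 222 + 49416 = \left(-3066\right) 222 + 49416 = -680652 + 49416 = -631236$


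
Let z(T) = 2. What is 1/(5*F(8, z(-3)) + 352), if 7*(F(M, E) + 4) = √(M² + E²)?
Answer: 4067/1349819 - 35*√17/2699638 ≈ 0.0029595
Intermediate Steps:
F(M, E) = -4 + √(E² + M²)/7 (F(M, E) = -4 + √(M² + E²)/7 = -4 + √(E² + M²)/7)
1/(5*F(8, z(-3)) + 352) = 1/(5*(-4 + √(2² + 8²)/7) + 352) = 1/(5*(-4 + √(4 + 64)/7) + 352) = 1/(5*(-4 + √68/7) + 352) = 1/(5*(-4 + (2*√17)/7) + 352) = 1/(5*(-4 + 2*√17/7) + 352) = 1/((-20 + 10*√17/7) + 352) = 1/(332 + 10*√17/7)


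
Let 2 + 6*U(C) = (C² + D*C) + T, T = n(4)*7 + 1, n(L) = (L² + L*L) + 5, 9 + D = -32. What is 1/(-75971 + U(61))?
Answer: -3/227174 ≈ -1.3206e-5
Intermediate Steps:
D = -41 (D = -9 - 32 = -41)
n(L) = 5 + 2*L² (n(L) = (L² + L²) + 5 = 2*L² + 5 = 5 + 2*L²)
T = 260 (T = (5 + 2*4²)*7 + 1 = (5 + 2*16)*7 + 1 = (5 + 32)*7 + 1 = 37*7 + 1 = 259 + 1 = 260)
U(C) = 43 - 41*C/6 + C²/6 (U(C) = -⅓ + ((C² - 41*C) + 260)/6 = -⅓ + (260 + C² - 41*C)/6 = -⅓ + (130/3 - 41*C/6 + C²/6) = 43 - 41*C/6 + C²/6)
1/(-75971 + U(61)) = 1/(-75971 + (43 - 41/6*61 + (⅙)*61²)) = 1/(-75971 + (43 - 2501/6 + (⅙)*3721)) = 1/(-75971 + (43 - 2501/6 + 3721/6)) = 1/(-75971 + 739/3) = 1/(-227174/3) = -3/227174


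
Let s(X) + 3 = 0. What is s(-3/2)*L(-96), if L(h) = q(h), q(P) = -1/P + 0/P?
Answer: -1/32 ≈ -0.031250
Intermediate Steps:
q(P) = -1/P (q(P) = -1/P + 0 = -1/P)
L(h) = -1/h
s(X) = -3 (s(X) = -3 + 0 = -3)
s(-3/2)*L(-96) = -(-3)/(-96) = -(-3)*(-1)/96 = -3*1/96 = -1/32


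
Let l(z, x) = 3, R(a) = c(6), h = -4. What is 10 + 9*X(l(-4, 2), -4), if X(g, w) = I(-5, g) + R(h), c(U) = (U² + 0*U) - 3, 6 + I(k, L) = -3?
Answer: 226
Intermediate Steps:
I(k, L) = -9 (I(k, L) = -6 - 3 = -9)
c(U) = -3 + U² (c(U) = (U² + 0) - 3 = U² - 3 = -3 + U²)
R(a) = 33 (R(a) = -3 + 6² = -3 + 36 = 33)
X(g, w) = 24 (X(g, w) = -9 + 33 = 24)
10 + 9*X(l(-4, 2), -4) = 10 + 9*24 = 10 + 216 = 226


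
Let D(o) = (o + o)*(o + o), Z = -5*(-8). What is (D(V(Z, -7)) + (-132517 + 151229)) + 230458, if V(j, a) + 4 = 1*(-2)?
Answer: 249314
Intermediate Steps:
Z = 40
V(j, a) = -6 (V(j, a) = -4 + 1*(-2) = -4 - 2 = -6)
D(o) = 4*o² (D(o) = (2*o)*(2*o) = 4*o²)
(D(V(Z, -7)) + (-132517 + 151229)) + 230458 = (4*(-6)² + (-132517 + 151229)) + 230458 = (4*36 + 18712) + 230458 = (144 + 18712) + 230458 = 18856 + 230458 = 249314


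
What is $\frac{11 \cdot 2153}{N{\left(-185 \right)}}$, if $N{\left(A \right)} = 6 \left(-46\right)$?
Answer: $- \frac{23683}{276} \approx -85.808$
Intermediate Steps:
$N{\left(A \right)} = -276$
$\frac{11 \cdot 2153}{N{\left(-185 \right)}} = \frac{11 \cdot 2153}{-276} = 23683 \left(- \frac{1}{276}\right) = - \frac{23683}{276}$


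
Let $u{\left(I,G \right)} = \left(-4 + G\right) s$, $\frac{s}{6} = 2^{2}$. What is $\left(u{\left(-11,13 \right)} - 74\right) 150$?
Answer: $21300$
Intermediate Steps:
$s = 24$ ($s = 6 \cdot 2^{2} = 6 \cdot 4 = 24$)
$u{\left(I,G \right)} = -96 + 24 G$ ($u{\left(I,G \right)} = \left(-4 + G\right) 24 = -96 + 24 G$)
$\left(u{\left(-11,13 \right)} - 74\right) 150 = \left(\left(-96 + 24 \cdot 13\right) - 74\right) 150 = \left(\left(-96 + 312\right) - 74\right) 150 = \left(216 - 74\right) 150 = 142 \cdot 150 = 21300$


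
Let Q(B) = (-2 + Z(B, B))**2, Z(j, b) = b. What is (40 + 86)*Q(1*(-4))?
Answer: 4536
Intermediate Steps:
Q(B) = (-2 + B)**2
(40 + 86)*Q(1*(-4)) = (40 + 86)*(-2 + 1*(-4))**2 = 126*(-2 - 4)**2 = 126*(-6)**2 = 126*36 = 4536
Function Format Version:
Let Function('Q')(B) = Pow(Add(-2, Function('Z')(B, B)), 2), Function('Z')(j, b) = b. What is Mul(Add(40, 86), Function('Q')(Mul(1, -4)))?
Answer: 4536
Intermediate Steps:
Function('Q')(B) = Pow(Add(-2, B), 2)
Mul(Add(40, 86), Function('Q')(Mul(1, -4))) = Mul(Add(40, 86), Pow(Add(-2, Mul(1, -4)), 2)) = Mul(126, Pow(Add(-2, -4), 2)) = Mul(126, Pow(-6, 2)) = Mul(126, 36) = 4536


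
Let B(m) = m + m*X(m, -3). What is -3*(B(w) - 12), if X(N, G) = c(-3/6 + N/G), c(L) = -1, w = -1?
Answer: 36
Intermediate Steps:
X(N, G) = -1
B(m) = 0 (B(m) = m + m*(-1) = m - m = 0)
-3*(B(w) - 12) = -3*(0 - 12) = -3*(-12) = 36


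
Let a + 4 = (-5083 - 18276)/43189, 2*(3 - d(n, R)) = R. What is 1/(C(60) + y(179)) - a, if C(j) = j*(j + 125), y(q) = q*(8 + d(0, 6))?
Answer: 2457756369/541244548 ≈ 4.5409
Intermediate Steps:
d(n, R) = 3 - R/2
y(q) = 8*q (y(q) = q*(8 + (3 - ½*6)) = q*(8 + (3 - 3)) = q*(8 + 0) = q*8 = 8*q)
C(j) = j*(125 + j)
a = -196115/43189 (a = -4 + (-5083 - 18276)/43189 = -4 - 23359*1/43189 = -4 - 23359/43189 = -196115/43189 ≈ -4.5409)
1/(C(60) + y(179)) - a = 1/(60*(125 + 60) + 8*179) - 1*(-196115/43189) = 1/(60*185 + 1432) + 196115/43189 = 1/(11100 + 1432) + 196115/43189 = 1/12532 + 196115/43189 = 2457756369/541244548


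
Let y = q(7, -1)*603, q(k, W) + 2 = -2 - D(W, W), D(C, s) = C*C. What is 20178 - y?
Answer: 23193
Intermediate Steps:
D(C, s) = C²
q(k, W) = -4 - W² (q(k, W) = -2 + (-2 - W²) = -4 - W²)
y = -3015 (y = (-4 - 1*(-1)²)*603 = (-4 - 1*1)*603 = (-4 - 1)*603 = -5*603 = -3015)
20178 - y = 20178 - 1*(-3015) = 20178 + 3015 = 23193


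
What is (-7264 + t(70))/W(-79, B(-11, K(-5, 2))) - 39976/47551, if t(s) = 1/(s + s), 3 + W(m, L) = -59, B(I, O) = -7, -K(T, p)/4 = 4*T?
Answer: 6858632247/58963240 ≈ 116.32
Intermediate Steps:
K(T, p) = -16*T
W(m, L) = -62 (W(m, L) = -3 - 59 = -62)
t(s) = 1/(2*s)
(-7264 + t(70))/W(-79, B(-11, K(-5, 2))) - 39976/47551 = (-7264 + (½)/70)/(-62) - 39976/47551 = (-7264 + (½)*(1/70))*(-1/62) - 39976*1/47551 = (-7264 + 1/140)*(-1/62) - 39976/47551 = -1016959/140*(-1/62) - 39976/47551 = 1016959/8680 - 39976/47551 = 6858632247/58963240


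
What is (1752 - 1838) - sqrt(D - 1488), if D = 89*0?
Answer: -86 - 4*I*sqrt(93) ≈ -86.0 - 38.575*I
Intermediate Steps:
D = 0
(1752 - 1838) - sqrt(D - 1488) = (1752 - 1838) - sqrt(0 - 1488) = -86 - sqrt(-1488) = -86 - 4*I*sqrt(93)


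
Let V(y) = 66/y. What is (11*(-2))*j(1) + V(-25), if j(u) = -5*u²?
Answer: 2684/25 ≈ 107.36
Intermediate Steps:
(11*(-2))*j(1) + V(-25) = (11*(-2))*(-5*1²) + 66/(-25) = -(-110) + 66*(-1/25) = -22*(-5) - 66/25 = 110 - 66/25 = 2684/25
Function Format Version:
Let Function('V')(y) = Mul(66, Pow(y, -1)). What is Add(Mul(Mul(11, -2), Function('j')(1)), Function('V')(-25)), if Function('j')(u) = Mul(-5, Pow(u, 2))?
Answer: Rational(2684, 25) ≈ 107.36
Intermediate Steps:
Add(Mul(Mul(11, -2), Function('j')(1)), Function('V')(-25)) = Add(Mul(Mul(11, -2), Mul(-5, Pow(1, 2))), Mul(66, Pow(-25, -1))) = Add(Mul(-22, Mul(-5, 1)), Mul(66, Rational(-1, 25))) = Add(Mul(-22, -5), Rational(-66, 25)) = Add(110, Rational(-66, 25)) = Rational(2684, 25)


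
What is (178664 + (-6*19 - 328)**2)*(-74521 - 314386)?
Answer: -145462107396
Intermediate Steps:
(178664 + (-6*19 - 328)**2)*(-74521 - 314386) = (178664 + (-114 - 328)**2)*(-388907) = (178664 + (-442)**2)*(-388907) = (178664 + 195364)*(-388907) = 374028*(-388907) = -145462107396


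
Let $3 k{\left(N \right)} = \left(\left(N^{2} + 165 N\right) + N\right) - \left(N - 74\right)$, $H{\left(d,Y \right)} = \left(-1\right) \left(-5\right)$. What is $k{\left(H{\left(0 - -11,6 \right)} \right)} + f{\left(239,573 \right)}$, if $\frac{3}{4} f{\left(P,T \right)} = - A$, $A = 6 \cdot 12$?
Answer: $212$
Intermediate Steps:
$A = 72$
$H{\left(d,Y \right)} = 5$
$k{\left(N \right)} = \frac{74}{3} + 55 N + \frac{N^{2}}{3}$ ($k{\left(N \right)} = \frac{\left(\left(N^{2} + 165 N\right) + N\right) - \left(N - 74\right)}{3} = \frac{\left(N^{2} + 166 N\right) - \left(-74 + N\right)}{3} = \frac{74 + N^{2} + 165 N}{3} = \frac{74}{3} + 55 N + \frac{N^{2}}{3}$)
$f{\left(P,T \right)} = -96$ ($f{\left(P,T \right)} = \frac{4 \left(\left(-1\right) 72\right)}{3} = \frac{4}{3} \left(-72\right) = -96$)
$k{\left(H{\left(0 - -11,6 \right)} \right)} + f{\left(239,573 \right)} = \left(\frac{74}{3} + 55 \cdot 5 + \frac{5^{2}}{3}\right) - 96 = \left(\frac{74}{3} + 275 + \frac{1}{3} \cdot 25\right) - 96 = \left(\frac{74}{3} + 275 + \frac{25}{3}\right) - 96 = 308 - 96 = 212$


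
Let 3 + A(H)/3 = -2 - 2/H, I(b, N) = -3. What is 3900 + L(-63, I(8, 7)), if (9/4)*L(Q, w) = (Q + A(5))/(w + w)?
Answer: 58588/15 ≈ 3905.9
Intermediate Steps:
A(H) = -15 - 6/H (A(H) = -9 + 3*(-2 - 2/H) = -9 + (-6 - 6/H) = -15 - 6/H)
L(Q, w) = 2*(-81/5 + Q)/(9*w) (L(Q, w) = 4*((Q + (-15 - 6/5))/(w + w))/9 = 4*((Q + (-15 - 6*⅕))/((2*w)))/9 = 4*((Q + (-15 - 6/5))*(1/(2*w)))/9 = 4*((Q - 81/5)*(1/(2*w)))/9 = 4*((-81/5 + Q)*(1/(2*w)))/9 = 4*((-81/5 + Q)/(2*w))/9 = 2*(-81/5 + Q)/(9*w))
3900 + L(-63, I(8, 7)) = 3900 + (2/45)*(-81 + 5*(-63))/(-3) = 3900 + (2/45)*(-⅓)*(-81 - 315) = 3900 + (2/45)*(-⅓)*(-396) = 3900 + 88/15 = 58588/15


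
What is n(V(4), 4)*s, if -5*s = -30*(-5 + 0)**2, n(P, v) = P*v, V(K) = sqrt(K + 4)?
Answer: 1200*sqrt(2) ≈ 1697.1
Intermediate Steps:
V(K) = sqrt(4 + K)
s = 150 (s = -(-6)*(-5 + 0)**2 = -(-6)*(-5)**2 = -(-6)*25 = -1/5*(-750) = 150)
n(V(4), 4)*s = (sqrt(4 + 4)*4)*150 = (sqrt(8)*4)*150 = ((2*sqrt(2))*4)*150 = (8*sqrt(2))*150 = 1200*sqrt(2)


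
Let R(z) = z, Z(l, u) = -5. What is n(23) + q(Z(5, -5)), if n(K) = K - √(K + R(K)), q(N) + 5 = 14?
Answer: 32 - √46 ≈ 25.218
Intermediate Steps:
q(N) = 9 (q(N) = -5 + 14 = 9)
n(K) = K - √2*√K (n(K) = K - √(K + K) = K - √(2*K) = K - √2*√K)
n(23) + q(Z(5, -5)) = (23 - √2*√23) + 9 = (23 - √46) + 9 = 32 - √46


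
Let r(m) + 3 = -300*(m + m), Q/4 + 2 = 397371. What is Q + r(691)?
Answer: 1174873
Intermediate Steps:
Q = 1589476 (Q = -8 + 4*397371 = -8 + 1589484 = 1589476)
r(m) = -3 - 600*m (r(m) = -3 - 300*(m + m) = -3 - 600*m)
Q + r(691) = 1589476 + (-3 - 600*691) = 1589476 + (-3 - 414600) = 1589476 - 414603 = 1174873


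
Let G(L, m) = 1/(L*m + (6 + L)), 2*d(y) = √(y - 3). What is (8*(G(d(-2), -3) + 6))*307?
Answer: 618912/41 + 2456*I*√5/41 ≈ 15095.0 + 133.95*I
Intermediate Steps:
d(y) = √(-3 + y)/2 (d(y) = √(y - 3)/2 = √(-3 + y)/2)
G(L, m) = 1/(6 + L + L*m)
(8*(G(d(-2), -3) + 6))*307 = (8*(1/(6 + √(-3 - 2)/2 + (√(-3 - 2)/2)*(-3)) + 6))*307 = (8*(1/(6 + √(-5)/2 + (√(-5)/2)*(-3)) + 6))*307 = (8*(1/(6 + (I*√5)/2 + ((I*√5)/2)*(-3)) + 6))*307 = (8*(1/(6 + I*√5/2 + (I*√5/2)*(-3)) + 6))*307 = (8*(1/(6 + I*√5/2 - 3*I*√5/2) + 6))*307 = (8*(1/(6 - I*√5) + 6))*307 = (8*(6 + 1/(6 - I*√5)))*307 = (48 + 8/(6 - I*√5))*307 = 14736 + 2456/(6 - I*√5)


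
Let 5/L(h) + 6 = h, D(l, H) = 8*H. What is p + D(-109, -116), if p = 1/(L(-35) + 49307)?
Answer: -1876028055/2021582 ≈ -928.00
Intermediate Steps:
L(h) = 5/(-6 + h)
p = 41/2021582 (p = 1/(5/(-6 - 35) + 49307) = 1/(5/(-41) + 49307) = 1/(5*(-1/41) + 49307) = 1/(-5/41 + 49307) = 1/(2021582/41) = 41/2021582 ≈ 2.0281e-5)
p + D(-109, -116) = 41/2021582 + 8*(-116) = 41/2021582 - 928 = -1876028055/2021582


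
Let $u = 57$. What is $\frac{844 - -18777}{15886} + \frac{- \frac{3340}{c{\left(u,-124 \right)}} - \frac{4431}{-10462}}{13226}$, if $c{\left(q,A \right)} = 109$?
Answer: $\frac{147691922452691}{119799303894244} \approx 1.2328$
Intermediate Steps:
$\frac{844 - -18777}{15886} + \frac{- \frac{3340}{c{\left(u,-124 \right)}} - \frac{4431}{-10462}}{13226} = \frac{844 - -18777}{15886} + \frac{- \frac{3340}{109} - \frac{4431}{-10462}}{13226} = \left(844 + 18777\right) \frac{1}{15886} + \left(\left(-3340\right) \frac{1}{109} - - \frac{4431}{10462}\right) \frac{1}{13226} = 19621 \cdot \frac{1}{15886} + \left(- \frac{3340}{109} + \frac{4431}{10462}\right) \frac{1}{13226} = \frac{19621}{15886} - \frac{34460101}{15082374908} = \frac{147691922452691}{119799303894244}$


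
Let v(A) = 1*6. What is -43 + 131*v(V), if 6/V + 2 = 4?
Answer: 743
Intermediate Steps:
V = 3 (V = 6/(-2 + 4) = 6/2 = 6*(½) = 3)
v(A) = 6
-43 + 131*v(V) = -43 + 131*6 = -43 + 786 = 743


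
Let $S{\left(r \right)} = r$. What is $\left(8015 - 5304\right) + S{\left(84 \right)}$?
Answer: $2795$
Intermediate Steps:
$\left(8015 - 5304\right) + S{\left(84 \right)} = \left(8015 - 5304\right) + 84 = 2711 + 84 = 2795$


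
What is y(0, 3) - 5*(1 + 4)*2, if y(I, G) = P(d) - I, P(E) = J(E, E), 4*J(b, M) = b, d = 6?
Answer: -97/2 ≈ -48.500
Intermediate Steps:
J(b, M) = b/4
P(E) = E/4
y(I, G) = 3/2 - I (y(I, G) = (1/4)*6 - I = 3/2 - I)
y(0, 3) - 5*(1 + 4)*2 = (3/2 - 1*0) - 5*(1 + 4)*2 = (3/2 + 0) - 25*2 = 3/2 - 5*10 = 3/2 - 50 = -97/2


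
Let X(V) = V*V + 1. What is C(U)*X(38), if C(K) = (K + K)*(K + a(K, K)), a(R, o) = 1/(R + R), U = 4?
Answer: 47685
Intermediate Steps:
a(R, o) = 1/(2*R)
C(K) = 2*K*(K + 1/(2*K)) (C(K) = (K + K)*(K + 1/(2*K)) = (2*K)*(K + 1/(2*K)) = 2*K*(K + 1/(2*K)))
X(V) = 1 + V² (X(V) = V² + 1 = 1 + V²)
C(U)*X(38) = (1 + 2*4²)*(1 + 38²) = (1 + 2*16)*(1 + 1444) = (1 + 32)*1445 = 33*1445 = 47685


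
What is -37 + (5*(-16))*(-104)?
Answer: 8283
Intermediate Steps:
-37 + (5*(-16))*(-104) = -37 - 80*(-104) = -37 + 8320 = 8283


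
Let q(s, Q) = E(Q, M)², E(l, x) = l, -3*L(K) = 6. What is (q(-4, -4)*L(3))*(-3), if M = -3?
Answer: 96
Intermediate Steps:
L(K) = -2 (L(K) = -⅓*6 = -2)
q(s, Q) = Q²
(q(-4, -4)*L(3))*(-3) = ((-4)²*(-2))*(-3) = (16*(-2))*(-3) = -32*(-3) = 96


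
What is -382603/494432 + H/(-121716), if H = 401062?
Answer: -61216698383/15045071328 ≈ -4.0689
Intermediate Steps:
-382603/494432 + H/(-121716) = -382603/494432 + 401062/(-121716) = -382603*1/494432 + 401062*(-1/121716) = -382603/494432 - 200531/60858 = -61216698383/15045071328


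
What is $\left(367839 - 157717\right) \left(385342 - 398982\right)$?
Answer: $-2866064080$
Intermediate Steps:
$\left(367839 - 157717\right) \left(385342 - 398982\right) = 210122 \left(385342 - 398982\right) = 210122 \left(-13640\right) = -2866064080$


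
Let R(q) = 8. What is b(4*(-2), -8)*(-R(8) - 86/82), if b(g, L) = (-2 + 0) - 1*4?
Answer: 2226/41 ≈ 54.293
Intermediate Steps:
b(g, L) = -6 (b(g, L) = -2 - 4 = -6)
b(4*(-2), -8)*(-R(8) - 86/82) = -6*(-1*8 - 86/82) = -6*(-8 - 86*1/82) = -6*(-8 - 43/41) = -6*(-371/41) = 2226/41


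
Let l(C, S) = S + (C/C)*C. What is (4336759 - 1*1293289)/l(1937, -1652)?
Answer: 202898/19 ≈ 10679.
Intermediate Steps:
l(C, S) = C + S (l(C, S) = S + 1*C = S + C = C + S)
(4336759 - 1*1293289)/l(1937, -1652) = (4336759 - 1*1293289)/(1937 - 1652) = (4336759 - 1293289)/285 = 3043470*(1/285) = 202898/19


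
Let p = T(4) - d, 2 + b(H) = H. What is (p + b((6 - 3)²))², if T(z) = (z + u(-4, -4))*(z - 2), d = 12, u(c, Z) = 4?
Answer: 121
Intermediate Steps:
b(H) = -2 + H
T(z) = (-2 + z)*(4 + z) (T(z) = (z + 4)*(z - 2) = (4 + z)*(-2 + z) = (-2 + z)*(4 + z))
p = 4 (p = (-8 + 4² + 2*4) - 1*12 = (-8 + 16 + 8) - 12 = 16 - 12 = 4)
(p + b((6 - 3)²))² = (4 + (-2 + (6 - 3)²))² = (4 + (-2 + 3²))² = (4 + (-2 + 9))² = (4 + 7)² = 11² = 121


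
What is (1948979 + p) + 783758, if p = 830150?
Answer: 3562887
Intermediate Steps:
(1948979 + p) + 783758 = (1948979 + 830150) + 783758 = 2779129 + 783758 = 3562887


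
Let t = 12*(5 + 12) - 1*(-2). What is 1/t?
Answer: 1/206 ≈ 0.0048544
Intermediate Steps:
t = 206 (t = 12*17 + 2 = 204 + 2 = 206)
1/t = 1/206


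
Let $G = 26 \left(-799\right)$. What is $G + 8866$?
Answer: $-11908$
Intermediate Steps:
$G = -20774$
$G + 8866 = -20774 + 8866 = -11908$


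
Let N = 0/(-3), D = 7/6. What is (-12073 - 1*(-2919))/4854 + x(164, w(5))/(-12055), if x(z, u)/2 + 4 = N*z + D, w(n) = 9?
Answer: -55161982/29257485 ≈ -1.8854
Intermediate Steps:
D = 7/6 (D = 7*(⅙) = 7/6 ≈ 1.1667)
N = 0 (N = 0*(-⅓) = 0)
x(z, u) = -17/3 (x(z, u) = -8 + 2*(0*z + 7/6) = -8 + 2*(0 + 7/6) = -8 + 2*(7/6) = -8 + 7/3 = -17/3)
(-12073 - 1*(-2919))/4854 + x(164, w(5))/(-12055) = (-12073 - 1*(-2919))/4854 - 17/3/(-12055) = (-12073 + 2919)*(1/4854) - 17/3*(-1/12055) = -9154*1/4854 + 17/36165 = -4577/2427 + 17/36165 = -55161982/29257485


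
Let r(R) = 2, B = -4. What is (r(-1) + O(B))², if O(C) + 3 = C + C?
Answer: 81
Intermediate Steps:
O(C) = -3 + 2*C (O(C) = -3 + (C + C) = -3 + 2*C)
(r(-1) + O(B))² = (2 + (-3 + 2*(-4)))² = (2 + (-3 - 8))² = (2 - 11)² = (-9)² = 81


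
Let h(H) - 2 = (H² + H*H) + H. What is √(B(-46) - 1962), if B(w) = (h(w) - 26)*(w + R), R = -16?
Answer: I*√260006 ≈ 509.91*I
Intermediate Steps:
h(H) = 2 + H + 2*H² (h(H) = 2 + ((H² + H*H) + H) = 2 + ((H² + H²) + H) = 2 + (2*H² + H) = 2 + (H + 2*H²) = 2 + H + 2*H²)
B(w) = (-16 + w)*(-24 + w + 2*w²) (B(w) = ((2 + w + 2*w²) - 26)*(w - 16) = (-24 + w + 2*w²)*(-16 + w) = (-16 + w)*(-24 + w + 2*w²))
√(B(-46) - 1962) = √((384 - 40*(-46) - 31*(-46)² + 2*(-46)³) - 1962) = √((384 + 1840 - 31*2116 + 2*(-97336)) - 1962) = √((384 + 1840 - 65596 - 194672) - 1962) = √(-258044 - 1962) = √(-260006) = I*√260006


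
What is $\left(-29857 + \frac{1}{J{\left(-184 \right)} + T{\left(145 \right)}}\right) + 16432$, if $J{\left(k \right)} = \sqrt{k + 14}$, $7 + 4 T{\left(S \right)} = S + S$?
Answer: $\frac{- 53700 \sqrt{170} + 3799271 i}{- 283 i + 4 \sqrt{170}} \approx -13425.0 - 0.0025177 i$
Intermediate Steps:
$T{\left(S \right)} = - \frac{7}{4} + \frac{S}{2}$ ($T{\left(S \right)} = - \frac{7}{4} + \frac{S + S}{4} = - \frac{7}{4} + \frac{2 S}{4} = - \frac{7}{4} + \frac{S}{2}$)
$J{\left(k \right)} = \sqrt{14 + k}$
$\left(-29857 + \frac{1}{J{\left(-184 \right)} + T{\left(145 \right)}}\right) + 16432 = \left(-29857 + \frac{1}{\sqrt{14 - 184} + \left(- \frac{7}{4} + \frac{1}{2} \cdot 145\right)}\right) + 16432 = \left(-29857 + \frac{1}{\sqrt{-170} + \left(- \frac{7}{4} + \frac{145}{2}\right)}\right) + 16432 = \left(-29857 + \frac{1}{i \sqrt{170} + \frac{283}{4}}\right) + 16432 = \left(-29857 + \frac{1}{\frac{283}{4} + i \sqrt{170}}\right) + 16432 = -13425 + \frac{1}{\frac{283}{4} + i \sqrt{170}}$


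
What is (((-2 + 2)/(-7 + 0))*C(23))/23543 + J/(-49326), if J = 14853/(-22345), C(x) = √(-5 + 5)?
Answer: 4951/367396490 ≈ 1.3476e-5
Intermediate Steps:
C(x) = 0 (C(x) = √0 = 0)
J = -14853/22345 (J = 14853*(-1/22345) = -14853/22345 ≈ -0.66471)
(((-2 + 2)/(-7 + 0))*C(23))/23543 + J/(-49326) = (((-2 + 2)/(-7 + 0))*0)/23543 - 14853/22345/(-49326) = ((0/(-7))*0)*(1/23543) - 14853/22345*(-1/49326) = ((0*(-⅐))*0)*(1/23543) + 4951/367396490 = (0*0)*(1/23543) + 4951/367396490 = 0*(1/23543) + 4951/367396490 = 0 + 4951/367396490 = 4951/367396490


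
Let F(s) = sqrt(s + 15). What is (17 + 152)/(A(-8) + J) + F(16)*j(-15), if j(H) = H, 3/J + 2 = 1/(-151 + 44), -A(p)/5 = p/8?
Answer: 2795/58 - 15*sqrt(31) ≈ -35.327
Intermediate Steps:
A(p) = -5*p/8
F(s) = sqrt(15 + s)
J = -321/215 (J = 3/(-2 + 1/(-151 + 44)) = 3/(-2 + 1/(-107)) = 3/(-2 - 1/107) = 3/(-215/107) = 3*(-107/215) = -321/215 ≈ -1.4930)
(17 + 152)/(A(-8) + J) + F(16)*j(-15) = (17 + 152)/(-5/8*(-8) - 321/215) + sqrt(15 + 16)*(-15) = 169/(5 - 321/215) + sqrt(31)*(-15) = 169/(754/215) - 15*sqrt(31) = 169*(215/754) - 15*sqrt(31) = 2795/58 - 15*sqrt(31)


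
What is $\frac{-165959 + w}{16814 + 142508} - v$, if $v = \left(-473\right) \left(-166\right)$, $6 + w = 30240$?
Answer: $- \frac{12509780521}{159322} \approx -78519.0$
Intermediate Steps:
$w = 30234$ ($w = -6 + 30240 = 30234$)
$v = 78518$
$\frac{-165959 + w}{16814 + 142508} - v = \frac{-165959 + 30234}{16814 + 142508} - 78518 = - \frac{135725}{159322} - 78518 = - \frac{12509780521}{159322}$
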